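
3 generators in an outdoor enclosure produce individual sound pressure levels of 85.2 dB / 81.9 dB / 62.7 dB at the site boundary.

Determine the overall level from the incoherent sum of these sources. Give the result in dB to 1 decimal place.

86.9 dB

Sum in the linear (power) domain: Σ 10^(Lᵢ/10) = 10^(85.2/10) + 10^(81.9/10) + 10^(62.7/10) = 4.879e+08.
Combined level = 10 log₁₀(4.879e+08) = 86.9 dB.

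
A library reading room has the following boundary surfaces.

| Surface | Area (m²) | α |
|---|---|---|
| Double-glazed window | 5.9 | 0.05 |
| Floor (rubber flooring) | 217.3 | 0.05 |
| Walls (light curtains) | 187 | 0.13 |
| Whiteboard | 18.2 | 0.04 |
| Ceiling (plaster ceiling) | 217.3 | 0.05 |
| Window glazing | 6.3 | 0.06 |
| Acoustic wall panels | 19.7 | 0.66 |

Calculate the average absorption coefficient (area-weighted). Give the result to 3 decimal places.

0.090

Total surface area S = 671.7 m².
Weighted sum Σ Sα = 60.443.
ᾱ = A/S = 0.090.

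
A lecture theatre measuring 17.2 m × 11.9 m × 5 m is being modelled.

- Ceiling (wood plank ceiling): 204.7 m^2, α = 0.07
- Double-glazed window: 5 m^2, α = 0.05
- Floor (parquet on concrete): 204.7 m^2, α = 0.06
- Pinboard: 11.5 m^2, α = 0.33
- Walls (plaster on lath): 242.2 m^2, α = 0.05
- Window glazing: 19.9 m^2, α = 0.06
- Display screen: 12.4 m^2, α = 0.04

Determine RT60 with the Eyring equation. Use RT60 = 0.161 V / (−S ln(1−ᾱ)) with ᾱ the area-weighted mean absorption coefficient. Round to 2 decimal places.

3.59 seconds

Total surface area S = 204.7 + 5 + 204.7 + 11.5 + 242.2 + 19.9 + 12.4 = 700.4 m^2.
Σ(Sᵢαᵢ) = 204.7×0.07 + 5×0.05 + 204.7×0.06 + 11.5×0.33 + 242.2×0.05 + 19.9×0.06 + 12.4×0.04 = 44.456.
ᾱ = 44.456 / 700.4 = 0.0635.
−S·ln(1−ᾱ) = −700.4 × ln(1 − 0.0635) = 45.950.
V = 17.2 × 11.9 × 5 = 1023.4 m³.
T = 0.161·V/[−S·ln(1−ᾱ)] = 0.161·1023.4/45.950 = 3.59 s.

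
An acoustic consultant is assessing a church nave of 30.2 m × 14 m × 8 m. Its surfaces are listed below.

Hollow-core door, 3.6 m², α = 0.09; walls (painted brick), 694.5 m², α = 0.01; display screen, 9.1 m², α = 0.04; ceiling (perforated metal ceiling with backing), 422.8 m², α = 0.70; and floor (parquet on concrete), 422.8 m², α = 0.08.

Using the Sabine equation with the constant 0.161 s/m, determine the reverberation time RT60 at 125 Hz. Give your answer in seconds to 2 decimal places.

1.61 s

Total absorption A = 3.6*0.09 + 694.5*0.01 + 9.1*0.04 + 422.8*0.70 + 422.8*0.08
  = 0.324 + 6.945 + 0.364 + 295.960 + 33.824 = 337.417 m² sabins.
Volume V = 30.2 × 14 × 8 = 3382.4 m³.
Sabine: RT60 = 0.161 × 3382.4 / 337.417 = 1.61 s.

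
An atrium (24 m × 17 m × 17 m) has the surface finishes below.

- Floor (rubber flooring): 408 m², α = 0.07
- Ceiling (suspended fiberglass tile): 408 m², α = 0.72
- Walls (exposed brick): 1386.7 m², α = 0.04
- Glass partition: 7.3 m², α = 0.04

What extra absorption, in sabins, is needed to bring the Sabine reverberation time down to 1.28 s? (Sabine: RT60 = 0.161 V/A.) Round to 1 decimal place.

494.3 sabins

Equivalent absorption area: A₁ = 408·0.07 + 408·0.72 + 1386.7·0.04 + 7.3·0.04 = 378.080 m².
For T = 1.28 s, need A₂ = 0.161·V/T = 0.161·6936/1.28 = 872.419 sabins.
Additional absorption ΔA = 872.419 − 378.080 = 494.3 sabins.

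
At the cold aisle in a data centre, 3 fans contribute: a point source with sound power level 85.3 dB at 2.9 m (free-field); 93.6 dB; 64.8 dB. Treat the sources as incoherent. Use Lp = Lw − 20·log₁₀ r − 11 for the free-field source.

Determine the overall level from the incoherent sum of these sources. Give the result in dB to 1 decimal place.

93.6 dB

Source at 2.9 m: Lp = 85.3 − 20·log₁₀(2.9) − 11 = 65.1 dB.
Sum in the linear (power) domain: Σ 10^(Lᵢ/10) = 10^(65.1/10) + 10^(93.6/10) + 10^(64.8/10) = 2.297e+09.
Back to dB: 10·log₁₀ Σ = 93.6 dB.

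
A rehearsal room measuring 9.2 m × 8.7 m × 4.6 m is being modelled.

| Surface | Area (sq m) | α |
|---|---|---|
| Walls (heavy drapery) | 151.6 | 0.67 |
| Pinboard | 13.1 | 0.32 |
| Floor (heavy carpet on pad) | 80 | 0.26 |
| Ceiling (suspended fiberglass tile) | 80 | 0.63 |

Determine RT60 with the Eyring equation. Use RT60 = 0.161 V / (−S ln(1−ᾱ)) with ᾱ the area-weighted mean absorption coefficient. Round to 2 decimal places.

S = Σ Sᵢ = 324.7 sq m.
Σ(Sᵢαᵢ) = 151.6·0.67 + 13.1·0.32 + 80·0.26 + 80·0.63 = 176.964.
ᾱ = 176.964 / 324.7 = 0.5450.
−S·ln(1−ᾱ) = −324.7 × ln(1 − 0.5450) = 255.688.
V = 9.2 × 8.7 × 4.6 = 368.184 m³.
RT60 = 0.161 × 368.184 / 255.688 = 0.23 s.

0.23 s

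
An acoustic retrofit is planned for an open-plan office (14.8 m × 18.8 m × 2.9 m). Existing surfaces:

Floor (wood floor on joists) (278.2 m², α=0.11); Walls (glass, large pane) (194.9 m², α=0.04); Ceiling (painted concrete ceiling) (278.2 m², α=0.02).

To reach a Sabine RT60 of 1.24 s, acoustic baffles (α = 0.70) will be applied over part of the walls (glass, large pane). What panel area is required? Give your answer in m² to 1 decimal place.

Total absorption A₁ = 278.2*0.11 + 194.9*0.04 + 278.2*0.02
  = 30.602 + 7.796 + 5.564 = 43.962 m² sabins.
Required A₂ = 0.161·806.896/1.24 = 104.766 sabins.
Absorption to add: 104.766 − 43.962 = 60.804 sabins.
Net gain per m²: Δα = 0.70 − 0.04 = 0.66.
Area = ΔA/Δα = 60.804/0.66 = 92.1 m².

92.1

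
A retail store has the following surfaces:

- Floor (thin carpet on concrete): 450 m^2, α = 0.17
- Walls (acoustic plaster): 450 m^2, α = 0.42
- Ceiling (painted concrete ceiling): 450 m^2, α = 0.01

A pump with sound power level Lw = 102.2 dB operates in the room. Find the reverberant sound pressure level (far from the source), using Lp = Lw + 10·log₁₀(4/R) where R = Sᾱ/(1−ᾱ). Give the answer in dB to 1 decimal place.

82.9 dB

A = 270.000 sabins; S = 1350.0 m^2.
ᾱ = 270.000/1350.0 = 0.2000; R = Sᾱ/(1−ᾱ) = 270.000/(1−0.2000) = 337.500 m^2.
Lp = 102.2 + 10·log₁₀(4/337.500) = 102.2 + (-19.26) = 82.9 dB.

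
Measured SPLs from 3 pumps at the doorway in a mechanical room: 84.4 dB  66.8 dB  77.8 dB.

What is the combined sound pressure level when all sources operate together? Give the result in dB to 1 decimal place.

85.3 dB

Converting to relative power and adding: 10^(84.4/10) + 10^(66.8/10) + 10^(77.8/10) = 3.405e+08.
Back to dB: 10·log₁₀ Σ = 85.3 dB.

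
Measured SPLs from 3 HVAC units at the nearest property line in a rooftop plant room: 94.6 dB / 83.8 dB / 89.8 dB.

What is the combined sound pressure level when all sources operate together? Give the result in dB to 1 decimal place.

Σ 10^(Lᵢ/10) = 4.079e+09.
L_total = 10·log₁₀(4.079e+09) = 96.1 dB.

96.1 dB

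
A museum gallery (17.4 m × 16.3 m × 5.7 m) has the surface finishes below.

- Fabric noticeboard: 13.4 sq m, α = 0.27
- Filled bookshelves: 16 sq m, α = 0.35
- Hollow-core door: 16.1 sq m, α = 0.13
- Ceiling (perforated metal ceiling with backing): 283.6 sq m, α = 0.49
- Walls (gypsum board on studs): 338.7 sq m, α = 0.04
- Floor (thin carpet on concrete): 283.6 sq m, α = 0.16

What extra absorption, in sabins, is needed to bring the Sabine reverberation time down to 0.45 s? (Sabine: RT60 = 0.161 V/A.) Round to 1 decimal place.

Total absorption A₁ = 13.4*0.27 + 16*0.35 + 16.1*0.13 + 283.6*0.49 + 338.7*0.04 + 283.6*0.16
  = 3.618 + 5.600 + 2.093 + 138.964 + 13.548 + 45.376 = 209.199 sq m sabins.
For T = 0.45 s, need A₂ = 0.161·V/T = 0.161·1616.634/0.45 = 578.396 sabins.
Additional absorption ΔA = 578.396 − 209.199 = 369.2 sabins.

369.2 sabins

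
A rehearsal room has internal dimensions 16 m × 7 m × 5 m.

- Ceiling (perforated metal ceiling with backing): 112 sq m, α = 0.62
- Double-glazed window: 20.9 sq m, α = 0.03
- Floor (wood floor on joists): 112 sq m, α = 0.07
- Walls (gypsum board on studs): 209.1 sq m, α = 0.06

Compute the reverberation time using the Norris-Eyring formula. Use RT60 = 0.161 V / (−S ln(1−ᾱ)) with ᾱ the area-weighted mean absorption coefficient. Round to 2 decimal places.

0.89 seconds

S = Σ Sᵢ = 454.0 sq m.
Absorption A = 112·0.62 + 20.9·0.03 + 112·0.07 + 209.1·0.06 = 90.453 sabins.
Mean coefficient ᾱ = A/S = 0.1992.
−S·ln(1−ᾱ) = −454.0 × ln(1 − 0.1992) = 100.853.
V = 16 × 7 × 5 = 560 m³.
RT60 = 0.161 × 560 / 100.853 = 0.89 s.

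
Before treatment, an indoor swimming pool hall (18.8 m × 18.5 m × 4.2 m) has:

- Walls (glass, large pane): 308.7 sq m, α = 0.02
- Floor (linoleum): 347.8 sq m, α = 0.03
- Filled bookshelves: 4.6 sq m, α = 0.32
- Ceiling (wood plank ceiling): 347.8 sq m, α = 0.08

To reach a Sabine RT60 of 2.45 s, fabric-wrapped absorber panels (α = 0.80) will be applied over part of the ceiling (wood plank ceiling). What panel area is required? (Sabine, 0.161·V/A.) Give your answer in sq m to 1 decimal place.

69.6

Summing Sᵢαᵢ: 6.174 + 10.434 + 1.472 + 27.824 → A₁ = 45.904 sabins.
Required A₂ = 0.161·1460.76/2.45 = 95.993 sabins.
Absorption to add: 95.993 − 45.904 = 50.089 sabins.
Each sq m of panel replacing the ceiling (wood plank ceiling) adds (0.80 − 0.08) = 0.72 sabins.
Panel area = 50.089 / 0.72 = 69.6 sq m.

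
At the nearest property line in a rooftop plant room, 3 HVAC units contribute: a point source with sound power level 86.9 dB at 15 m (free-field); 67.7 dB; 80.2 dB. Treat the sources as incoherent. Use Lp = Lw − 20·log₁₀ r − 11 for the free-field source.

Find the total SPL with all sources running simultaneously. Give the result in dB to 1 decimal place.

80.4 dB

Source at 15 m: Lp = 86.9 − 20·log₁₀(15) − 11 = 52.4 dB.
Converting to relative power and adding: 10^(52.4/10) + 10^(67.7/10) + 10^(80.2/10) = 1.108e+08.
Combined level = 10 log₁₀(1.108e+08) = 80.4 dB.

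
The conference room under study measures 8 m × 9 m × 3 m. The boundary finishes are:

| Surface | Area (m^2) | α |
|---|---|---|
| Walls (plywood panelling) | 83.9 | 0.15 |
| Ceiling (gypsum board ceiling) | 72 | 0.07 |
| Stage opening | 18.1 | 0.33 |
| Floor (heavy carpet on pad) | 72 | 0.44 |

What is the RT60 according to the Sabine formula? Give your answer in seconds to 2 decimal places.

Equivalent absorption area: A = 83.9×0.15 + 72×0.07 + 18.1×0.33 + 72×0.44 = 55.278 m^2.
V = 8·9·3 = 216 m³.
RT60 = 0.161 · V / A = 0.161 × 216 / 55.278 = 0.63 s.

0.63 s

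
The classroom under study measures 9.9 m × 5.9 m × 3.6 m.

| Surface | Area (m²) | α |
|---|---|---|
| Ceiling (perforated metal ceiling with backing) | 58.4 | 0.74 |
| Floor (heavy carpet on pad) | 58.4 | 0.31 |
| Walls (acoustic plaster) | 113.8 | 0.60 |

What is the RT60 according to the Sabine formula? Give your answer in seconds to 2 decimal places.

Total absorption A = 58.4·0.74 + 58.4·0.31 + 113.8·0.60
  = 43.216 + 18.104 + 68.280 = 129.600 m² sabins.
V = 9.9·5.9·3.6 = 210.276 m³.
T = 0.161 V/A = 0.161·210.276/129.600 = 0.26 s.

0.26 s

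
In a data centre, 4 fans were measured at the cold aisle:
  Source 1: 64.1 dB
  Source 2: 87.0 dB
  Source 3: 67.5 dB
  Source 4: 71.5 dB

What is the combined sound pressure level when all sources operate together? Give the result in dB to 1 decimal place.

Σ 10^(Lᵢ/10) = 5.235e+08.
Back to dB: 10·log₁₀ Σ = 87.2 dB.

87.2 dB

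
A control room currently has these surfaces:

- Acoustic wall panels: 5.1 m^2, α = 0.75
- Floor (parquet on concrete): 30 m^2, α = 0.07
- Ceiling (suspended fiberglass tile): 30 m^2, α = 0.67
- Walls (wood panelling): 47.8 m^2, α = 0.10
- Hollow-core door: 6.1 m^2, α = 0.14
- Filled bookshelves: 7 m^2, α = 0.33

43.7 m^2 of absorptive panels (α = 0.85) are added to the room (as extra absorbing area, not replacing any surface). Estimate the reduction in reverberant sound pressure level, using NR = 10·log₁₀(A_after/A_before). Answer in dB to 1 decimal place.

Equivalent absorption area: A_before = 5.1*0.75 + 30*0.07 + 30*0.67 + 47.8*0.10 + 6.1*0.14 + 7*0.33 = 33.969 m^2.
Treatment contributes 43.7·0.85 = 37.145 sabins.
A_after = 33.969 + 37.145 = 71.114 sabins.
NR = 10·log₁₀(71.114/33.969) = 3.2 dB.

3.2 dB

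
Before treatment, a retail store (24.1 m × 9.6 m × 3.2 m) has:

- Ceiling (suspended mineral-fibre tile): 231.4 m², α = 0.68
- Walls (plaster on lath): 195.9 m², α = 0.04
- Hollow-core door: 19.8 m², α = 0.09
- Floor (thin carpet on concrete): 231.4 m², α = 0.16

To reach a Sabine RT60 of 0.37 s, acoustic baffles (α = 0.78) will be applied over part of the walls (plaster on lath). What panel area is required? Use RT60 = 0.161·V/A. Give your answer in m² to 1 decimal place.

Total absorption A₁ = 231.4×0.68 + 195.9×0.04 + 19.8×0.09 + 231.4×0.16
  = 157.352 + 7.836 + 1.782 + 37.024 = 203.994 m² sabins.
V = 740.352 m³. Target absorption A₂ = 0.161 × 740.352 / 0.37 = 322.153 sabins.
ΔA needed = 322.153 − 203.994 = 118.159 sabins.
Each m² of panel replacing the walls (plaster on lath) adds (0.78 − 0.04) = 0.74 sabins.
Area = ΔA/Δα = 118.159/0.74 = 159.7 m².

159.7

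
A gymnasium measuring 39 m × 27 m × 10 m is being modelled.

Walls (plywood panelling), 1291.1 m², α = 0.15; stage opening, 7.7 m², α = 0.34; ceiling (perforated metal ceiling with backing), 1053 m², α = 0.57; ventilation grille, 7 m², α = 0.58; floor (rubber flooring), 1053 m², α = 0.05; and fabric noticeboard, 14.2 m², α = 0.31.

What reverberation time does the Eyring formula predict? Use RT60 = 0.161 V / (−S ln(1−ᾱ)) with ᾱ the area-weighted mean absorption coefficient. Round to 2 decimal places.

1.72 seconds

S = Σ Sᵢ = 3426.0 m².
Σ(Sᵢαᵢ) = 1291.1×0.15 + 7.7×0.34 + 1053×0.57 + 7×0.58 + 1053×0.05 + 14.2×0.31 = 857.605.
ᾱ = 857.605 / 3426.0 = 0.2503.
Eyring denominator: −S ln(1−ᾱ) = 986.969.
V = 39 × 27 × 10 = 10530 m³.
T = 0.161·V/[−S·ln(1−ᾱ)] = 0.161·10530/986.969 = 1.72 s.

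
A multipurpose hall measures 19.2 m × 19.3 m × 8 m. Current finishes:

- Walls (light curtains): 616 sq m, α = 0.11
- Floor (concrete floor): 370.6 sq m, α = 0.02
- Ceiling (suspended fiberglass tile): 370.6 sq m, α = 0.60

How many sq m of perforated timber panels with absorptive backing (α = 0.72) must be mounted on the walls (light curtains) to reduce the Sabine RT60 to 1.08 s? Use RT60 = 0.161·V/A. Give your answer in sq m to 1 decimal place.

236.7

Summing Sᵢαᵢ: 67.760 + 7.412 + 222.360 → A₁ = 297.532 sabins.
V = 2964.48 m³. Target absorption A₂ = 0.161 × 2964.48 / 1.08 = 441.927 sabins.
Absorption to add: 441.927 − 297.532 = 144.395 sabins.
Each sq m of panel replacing the walls (light curtains) adds (0.72 − 0.11) = 0.61 sabins.
Area = ΔA/Δα = 144.395/0.61 = 236.7 sq m.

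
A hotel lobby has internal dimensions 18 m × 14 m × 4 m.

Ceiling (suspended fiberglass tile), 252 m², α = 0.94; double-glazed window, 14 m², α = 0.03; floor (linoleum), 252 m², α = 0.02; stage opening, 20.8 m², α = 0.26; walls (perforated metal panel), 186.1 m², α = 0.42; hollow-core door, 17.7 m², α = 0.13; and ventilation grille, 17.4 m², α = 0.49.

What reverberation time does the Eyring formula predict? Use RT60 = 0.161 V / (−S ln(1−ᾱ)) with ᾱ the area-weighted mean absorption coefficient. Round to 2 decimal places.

0.36 sec

S = Σ Sᵢ = 760.0 m².
Absorption A = 252×0.94 + 14×0.03 + 252×0.02 + 20.8×0.26 + 186.1×0.42 + 17.7×0.13 + 17.4×0.49 = 336.737 sabins.
ᾱ = 336.737 / 760.0 = 0.4431.
Eyring denominator: −S ln(1−ᾱ) = 444.881.
V = 18 × 14 × 4 = 1008 m³.
T = 0.161·V/[−S·ln(1−ᾱ)] = 0.161·1008/444.881 = 0.36 s.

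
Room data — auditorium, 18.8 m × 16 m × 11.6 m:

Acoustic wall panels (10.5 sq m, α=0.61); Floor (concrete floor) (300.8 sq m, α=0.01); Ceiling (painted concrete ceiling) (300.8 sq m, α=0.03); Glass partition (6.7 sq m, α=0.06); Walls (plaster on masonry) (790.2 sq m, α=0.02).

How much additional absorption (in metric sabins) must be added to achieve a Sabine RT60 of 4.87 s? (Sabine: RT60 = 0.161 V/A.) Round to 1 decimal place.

80.7 sabins

Summing Sᵢαᵢ: 6.405 + 3.008 + 9.024 + 0.402 + 15.804 → A₁ = 34.643 sabins.
V = 3489.28 m³. Required absorption A₂ = 0.161 × 3489.28 / 4.87 = 115.354 sabins.
Additional absorption ΔA = 115.354 − 34.643 = 80.7 sabins.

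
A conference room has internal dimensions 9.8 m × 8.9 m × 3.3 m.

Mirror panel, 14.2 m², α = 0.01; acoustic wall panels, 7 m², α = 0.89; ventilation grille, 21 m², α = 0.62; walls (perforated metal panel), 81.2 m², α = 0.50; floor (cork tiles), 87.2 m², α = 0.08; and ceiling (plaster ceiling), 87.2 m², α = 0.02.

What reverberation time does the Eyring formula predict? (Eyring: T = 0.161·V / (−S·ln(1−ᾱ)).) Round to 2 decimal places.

0.59 seconds

Total surface area S = 14.2 + 7 + 21 + 81.2 + 87.2 + 87.2 = 297.8 m².
Absorption A = 14.2×0.01 + 7×0.89 + 21×0.62 + 81.2×0.50 + 87.2×0.08 + 87.2×0.02 = 68.712 sabins.
Mean coefficient ᾱ = A/S = 0.2307.
−S·ln(1−ᾱ) = −297.8 × ln(1 − 0.2307) = 78.105.
V = 9.8 × 8.9 × 3.3 = 287.826 m³.
RT60 = 0.161 × 287.826 / 78.105 = 0.59 s.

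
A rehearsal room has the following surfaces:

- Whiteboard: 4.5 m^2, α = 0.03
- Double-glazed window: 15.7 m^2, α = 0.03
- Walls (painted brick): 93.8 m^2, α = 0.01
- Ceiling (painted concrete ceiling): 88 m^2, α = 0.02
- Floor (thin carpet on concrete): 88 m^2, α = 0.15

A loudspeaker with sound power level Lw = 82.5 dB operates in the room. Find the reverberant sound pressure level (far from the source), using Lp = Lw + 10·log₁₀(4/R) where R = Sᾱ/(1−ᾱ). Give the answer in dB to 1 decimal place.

A = 16.504 sabins; S = 290.0 m^2.
ᾱ = 16.504/290.0 = 0.0569; R = Sᾱ/(1−ᾱ) = 16.504/(1−0.0569) = 17.500 m^2.
Lp = Lw + 10 log₁₀(4/R) = 82.5 -6.41 = 76.1 dB.

76.1 dB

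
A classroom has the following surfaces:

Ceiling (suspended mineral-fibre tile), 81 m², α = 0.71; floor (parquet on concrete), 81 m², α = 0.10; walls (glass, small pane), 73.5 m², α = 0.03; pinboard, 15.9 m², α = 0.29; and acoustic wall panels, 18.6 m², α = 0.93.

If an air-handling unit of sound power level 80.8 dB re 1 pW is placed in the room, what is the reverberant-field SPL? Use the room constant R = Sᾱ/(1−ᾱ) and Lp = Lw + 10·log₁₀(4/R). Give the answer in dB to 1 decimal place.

Σ(Sᵢαᵢ) = 81×0.71 + 81×0.10 + 73.5×0.03 + 15.9×0.29 + 18.6×0.93 = 89.724; total area S = 270.0 m².
ᾱ = 89.724/270.0 = 0.3323; R = Sᾱ/(1−ᾱ) = 89.724/(1−0.3323) = 134.378 m².
Lp = Lw + 10 log₁₀(4/R) = 80.8 -15.26 = 65.5 dB.

65.5 dB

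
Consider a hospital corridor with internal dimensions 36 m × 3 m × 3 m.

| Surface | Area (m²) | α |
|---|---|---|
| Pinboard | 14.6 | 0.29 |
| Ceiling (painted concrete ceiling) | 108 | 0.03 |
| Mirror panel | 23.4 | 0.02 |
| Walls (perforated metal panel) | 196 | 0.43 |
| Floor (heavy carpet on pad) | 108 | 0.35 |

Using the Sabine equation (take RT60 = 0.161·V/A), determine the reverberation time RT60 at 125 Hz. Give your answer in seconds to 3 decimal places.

0.401 s

Summing Sᵢαᵢ: 4.234 + 3.240 + 0.468 + 84.280 + 37.800 → A = 130.022 sabins.
Volume V = 36 × 3 × 3 = 324 m³.
Sabine: RT60 = 0.161 × 324 / 130.022 = 0.401 s.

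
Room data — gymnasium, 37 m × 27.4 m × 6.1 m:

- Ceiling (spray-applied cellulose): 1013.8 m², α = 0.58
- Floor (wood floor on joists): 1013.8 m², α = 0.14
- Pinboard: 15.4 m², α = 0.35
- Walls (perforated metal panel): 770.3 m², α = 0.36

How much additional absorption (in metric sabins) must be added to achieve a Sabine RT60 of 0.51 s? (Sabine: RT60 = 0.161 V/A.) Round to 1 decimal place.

939.6 sabins

Total absorption A₁ = 1013.8×0.58 + 1013.8×0.14 + 15.4×0.35 + 770.3×0.36
  = 588.004 + 141.932 + 5.390 + 277.308 = 1012.634 m² sabins.
V = 6184.18 m³. Required absorption A₂ = 0.161 × 6184.18 / 0.51 = 1952.261 sabins.
Additional absorption ΔA = 1952.261 − 1012.634 = 939.6 sabins.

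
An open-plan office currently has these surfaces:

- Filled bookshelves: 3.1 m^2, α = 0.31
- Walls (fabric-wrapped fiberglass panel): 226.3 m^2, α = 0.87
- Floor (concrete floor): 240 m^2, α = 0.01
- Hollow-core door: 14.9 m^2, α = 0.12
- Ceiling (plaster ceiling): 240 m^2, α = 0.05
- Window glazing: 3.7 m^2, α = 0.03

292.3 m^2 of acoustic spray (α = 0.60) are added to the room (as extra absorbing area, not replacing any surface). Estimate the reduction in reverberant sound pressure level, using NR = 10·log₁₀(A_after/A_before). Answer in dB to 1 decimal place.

2.6 dB

Equivalent absorption area: A_before = 3.1*0.31 + 226.3*0.87 + 240*0.01 + 14.9*0.12 + 240*0.05 + 3.7*0.03 = 214.141 m^2.
Added absorption = 292.3 × 0.60 = 175.380 sabins.
New total A_after = 389.521 sabins.
Reduction = 10 log₁₀(A_after/A_before) = 10 log₁₀(1.8190) = 2.6 dB.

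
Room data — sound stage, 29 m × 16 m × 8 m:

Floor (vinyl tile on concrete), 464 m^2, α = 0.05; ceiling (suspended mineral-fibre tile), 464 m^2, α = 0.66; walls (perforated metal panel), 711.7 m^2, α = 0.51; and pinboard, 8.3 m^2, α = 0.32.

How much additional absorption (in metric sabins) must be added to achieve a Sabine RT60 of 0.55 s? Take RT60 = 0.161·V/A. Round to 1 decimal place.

391.5 sabins

Total absorption A₁ = 464*0.05 + 464*0.66 + 711.7*0.51 + 8.3*0.32
  = 23.200 + 306.240 + 362.967 + 2.656 = 695.063 m^2 sabins.
V = 3712 m³. Required absorption A₂ = 0.161 × 3712 / 0.55 = 1086.604 sabins.
ΔA = A₂ − A₁ = 1086.604 − 695.063 = 391.5 sabins.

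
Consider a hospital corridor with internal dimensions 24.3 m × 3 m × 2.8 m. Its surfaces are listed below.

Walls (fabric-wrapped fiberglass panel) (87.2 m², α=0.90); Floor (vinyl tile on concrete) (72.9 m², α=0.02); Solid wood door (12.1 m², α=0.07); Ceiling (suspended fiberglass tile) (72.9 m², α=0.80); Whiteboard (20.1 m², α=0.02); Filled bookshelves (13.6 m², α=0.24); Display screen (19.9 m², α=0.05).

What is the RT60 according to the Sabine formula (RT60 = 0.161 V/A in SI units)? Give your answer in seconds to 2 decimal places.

0.23 seconds

Total absorption A = 87.2·0.90 + 72.9·0.02 + 12.1·0.07 + 72.9·0.80 + 20.1·0.02 + 13.6·0.24 + 19.9·0.05
  = 78.480 + 1.458 + 0.847 + 58.320 + 0.402 + 3.264 + 0.995 = 143.766 m² sabins.
Room volume: 204.12 m³.
T = 0.161 V/A = 0.161·204.12/143.766 = 0.23 s.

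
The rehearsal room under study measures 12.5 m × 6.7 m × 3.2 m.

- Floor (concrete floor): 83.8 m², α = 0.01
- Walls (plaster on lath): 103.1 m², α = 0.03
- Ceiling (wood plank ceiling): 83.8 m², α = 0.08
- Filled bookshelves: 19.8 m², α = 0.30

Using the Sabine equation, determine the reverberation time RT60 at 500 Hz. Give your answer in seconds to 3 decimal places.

2.603 s

Total absorption A = 83.8×0.01 + 103.1×0.03 + 83.8×0.08 + 19.8×0.30
  = 0.838 + 3.093 + 6.704 + 5.940 = 16.575 m² sabins.
Volume V = 12.5 × 6.7 × 3.2 = 268 m³.
T = 0.161 V/A = 0.161·268/16.575 = 2.603 s.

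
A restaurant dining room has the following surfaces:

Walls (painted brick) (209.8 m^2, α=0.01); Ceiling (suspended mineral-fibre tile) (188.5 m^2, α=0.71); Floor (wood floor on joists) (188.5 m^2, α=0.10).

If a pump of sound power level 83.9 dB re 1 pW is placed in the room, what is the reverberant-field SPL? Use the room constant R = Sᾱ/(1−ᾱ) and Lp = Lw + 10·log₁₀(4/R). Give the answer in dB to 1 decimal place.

Σ(Sᵢαᵢ) = 209.8×0.01 + 188.5×0.71 + 188.5×0.10 = 154.783; total area S = 586.8 m^2.
ᾱ = 0.2638, so room constant R = A/(1−ᾱ) = 210.246 m^2.
Lp = Lw + 10 log₁₀(4/R) = 83.9 -17.21 = 66.7 dB.

66.7 dB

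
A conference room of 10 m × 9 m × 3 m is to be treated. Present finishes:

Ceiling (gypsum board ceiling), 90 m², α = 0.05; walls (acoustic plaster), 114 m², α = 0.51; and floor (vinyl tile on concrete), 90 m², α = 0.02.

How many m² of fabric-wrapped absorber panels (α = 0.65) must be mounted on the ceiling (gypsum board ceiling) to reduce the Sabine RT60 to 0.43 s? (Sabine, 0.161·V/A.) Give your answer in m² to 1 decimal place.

A₁ = Σ Sᵢαᵢ = 90*0.05 + 114*0.51 + 90*0.02 = 64.440 sabins.
Required A₂ = 0.161·270/0.43 = 101.093 sabins.
Absorption to add: 101.093 − 64.440 = 36.653 sabins.
Each m² of panel replacing the ceiling (gypsum board ceiling) adds (0.65 − 0.05) = 0.60 sabins.
Area = ΔA/Δα = 36.653/0.60 = 61.1 m².

61.1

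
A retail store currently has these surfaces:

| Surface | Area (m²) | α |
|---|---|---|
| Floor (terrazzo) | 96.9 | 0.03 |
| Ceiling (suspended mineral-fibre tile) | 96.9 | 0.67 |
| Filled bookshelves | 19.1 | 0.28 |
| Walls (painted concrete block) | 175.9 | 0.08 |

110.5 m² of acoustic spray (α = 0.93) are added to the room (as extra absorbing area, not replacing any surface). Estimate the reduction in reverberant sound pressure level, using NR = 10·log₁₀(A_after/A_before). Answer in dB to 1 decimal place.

3.4 dB

Equivalent absorption area: A_before = 96.9·0.03 + 96.9·0.67 + 19.1·0.28 + 175.9·0.08 = 87.250 m².
Added absorption = 110.5 × 0.93 = 102.765 sabins.
A_after = 87.250 + 102.765 = 190.015 sabins.
Reduction = 10 log₁₀(A_after/A_before) = 10 log₁₀(2.1778) = 3.4 dB.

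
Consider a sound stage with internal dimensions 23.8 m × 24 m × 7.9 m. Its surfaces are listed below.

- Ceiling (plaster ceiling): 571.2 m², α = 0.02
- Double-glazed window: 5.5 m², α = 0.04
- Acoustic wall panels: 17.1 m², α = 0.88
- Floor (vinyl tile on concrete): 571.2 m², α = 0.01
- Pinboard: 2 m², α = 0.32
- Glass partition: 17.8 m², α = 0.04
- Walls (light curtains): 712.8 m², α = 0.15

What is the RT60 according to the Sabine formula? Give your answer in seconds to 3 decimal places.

Equivalent absorption area: A = 571.2*0.02 + 5.5*0.04 + 17.1*0.88 + 571.2*0.01 + 2*0.32 + 17.8*0.04 + 712.8*0.15 = 140.676 m².
Volume V = 23.8 × 24 × 7.9 = 4512.48 m³.
T = 0.161 V/A = 0.161·4512.48/140.676 = 5.164 s.

5.164 s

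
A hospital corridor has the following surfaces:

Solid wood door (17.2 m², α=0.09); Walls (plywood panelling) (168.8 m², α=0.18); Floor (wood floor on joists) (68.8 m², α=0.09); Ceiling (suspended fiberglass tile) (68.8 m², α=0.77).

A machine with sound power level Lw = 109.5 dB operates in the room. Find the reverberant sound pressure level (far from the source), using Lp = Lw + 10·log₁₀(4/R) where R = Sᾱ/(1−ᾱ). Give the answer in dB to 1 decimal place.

Σ(Sᵢαᵢ) = 17.2·0.09 + 168.8·0.18 + 68.8·0.09 + 68.8·0.77 = 91.100; total area S = 323.6 m².
ᾱ = 0.2815, so room constant R = A/(1−ᾱ) = 126.792 m².
Lp = 109.5 + 10·log₁₀(4/126.792) = 109.5 + (-15.01) = 94.5 dB.

94.5 dB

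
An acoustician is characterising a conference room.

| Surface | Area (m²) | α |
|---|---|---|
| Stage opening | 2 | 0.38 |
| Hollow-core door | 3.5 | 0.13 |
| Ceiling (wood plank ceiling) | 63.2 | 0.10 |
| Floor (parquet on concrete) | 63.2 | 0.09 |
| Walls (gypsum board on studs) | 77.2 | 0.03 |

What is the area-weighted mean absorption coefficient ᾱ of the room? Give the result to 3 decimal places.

Total surface area S = 209.1 m².
A = 2·0.38 + 3.5·0.13 + 63.2·0.10 + 63.2·0.09 + 77.2·0.03 = 15.539 sabins.
ᾱ = 15.539 / 209.1 = 0.074.

0.074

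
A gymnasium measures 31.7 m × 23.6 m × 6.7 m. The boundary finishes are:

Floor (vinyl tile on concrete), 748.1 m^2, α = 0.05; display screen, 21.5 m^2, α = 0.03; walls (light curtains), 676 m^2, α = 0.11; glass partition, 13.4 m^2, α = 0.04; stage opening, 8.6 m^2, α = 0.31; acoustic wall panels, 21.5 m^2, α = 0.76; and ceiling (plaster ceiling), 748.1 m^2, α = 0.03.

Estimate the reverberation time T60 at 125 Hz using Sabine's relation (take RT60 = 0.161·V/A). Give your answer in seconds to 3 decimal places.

Summing Sᵢαᵢ: 37.405 + 0.645 + 74.360 + 0.536 + 2.666 + 16.340 + 22.443 → A = 154.395 sabins.
V = 31.7·23.6·6.7 = 5012.404 m³.
T = 0.161 V/A = 0.161·5012.404/154.395 = 5.227 s.

5.227 s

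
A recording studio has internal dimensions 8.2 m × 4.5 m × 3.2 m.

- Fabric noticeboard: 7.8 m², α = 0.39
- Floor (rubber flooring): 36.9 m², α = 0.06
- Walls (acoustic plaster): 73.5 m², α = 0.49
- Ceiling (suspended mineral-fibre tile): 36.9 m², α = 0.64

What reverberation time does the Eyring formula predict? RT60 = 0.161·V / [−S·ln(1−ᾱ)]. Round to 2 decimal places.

Total surface area S = 7.8 + 36.9 + 73.5 + 36.9 = 155.1 m².
Σ(Sᵢαᵢ) = 7.8·0.39 + 36.9·0.06 + 73.5·0.49 + 36.9·0.64 = 64.887.
ᾱ = 64.887 / 155.1 = 0.4184.
−S·ln(1−ᾱ) = −155.1 × ln(1 − 0.4184) = 84.060.
V = 8.2 × 4.5 × 3.2 = 118.08 m³.
T = 0.161·V/[−S·ln(1−ᾱ)] = 0.161·118.08/84.060 = 0.23 s.

0.23 sec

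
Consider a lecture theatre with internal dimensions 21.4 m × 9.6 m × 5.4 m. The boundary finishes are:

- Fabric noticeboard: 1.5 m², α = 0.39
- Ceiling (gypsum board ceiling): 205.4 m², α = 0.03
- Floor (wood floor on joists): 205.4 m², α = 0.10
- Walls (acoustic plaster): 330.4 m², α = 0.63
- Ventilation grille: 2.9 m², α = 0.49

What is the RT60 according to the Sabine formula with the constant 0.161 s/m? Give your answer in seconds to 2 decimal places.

0.75 seconds

Equivalent absorption area: A = 1.5*0.39 + 205.4*0.03 + 205.4*0.10 + 330.4*0.63 + 2.9*0.49 = 236.860 m².
Room volume: 1109.376 m³.
Sabine: RT60 = 0.161 × 1109.376 / 236.860 = 0.75 s.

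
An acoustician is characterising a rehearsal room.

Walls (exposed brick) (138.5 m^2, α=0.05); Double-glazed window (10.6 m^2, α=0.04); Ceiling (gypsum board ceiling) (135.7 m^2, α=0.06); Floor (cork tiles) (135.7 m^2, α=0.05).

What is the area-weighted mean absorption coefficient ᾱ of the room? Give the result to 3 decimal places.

Total surface area S = 420.5 m^2.
A = 138.5×0.05 + 10.6×0.04 + 135.7×0.06 + 135.7×0.05 = 22.276 sabins.
ᾱ = A/S = 0.053.

0.053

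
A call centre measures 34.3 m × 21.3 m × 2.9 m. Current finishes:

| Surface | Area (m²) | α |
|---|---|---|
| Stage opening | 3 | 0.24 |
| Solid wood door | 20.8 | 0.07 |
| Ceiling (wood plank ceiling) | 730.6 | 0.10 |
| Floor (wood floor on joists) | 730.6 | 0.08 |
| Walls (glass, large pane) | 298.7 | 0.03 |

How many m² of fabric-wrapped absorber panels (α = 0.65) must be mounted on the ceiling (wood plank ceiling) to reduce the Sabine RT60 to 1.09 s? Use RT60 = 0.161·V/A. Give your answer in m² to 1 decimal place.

Summing Sᵢαᵢ: 0.720 + 1.456 + 73.060 + 58.448 + 8.961 → A₁ = 142.645 sabins.
Required A₂ = 0.161·2118.711/1.09 = 312.947 sabins.
Absorption to add: 312.947 − 142.645 = 170.302 sabins.
Each m² of panel replacing the ceiling (wood plank ceiling) adds (0.65 − 0.10) = 0.55 sabins.
Area = ΔA/Δα = 170.302/0.55 = 309.6 m².

309.6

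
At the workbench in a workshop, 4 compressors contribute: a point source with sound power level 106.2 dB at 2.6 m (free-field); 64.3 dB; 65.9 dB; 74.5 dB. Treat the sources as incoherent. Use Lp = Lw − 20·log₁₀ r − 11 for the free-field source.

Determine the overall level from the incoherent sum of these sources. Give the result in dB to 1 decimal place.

Source at 2.6 m: Lp = 106.2 − 20·log₁₀(2.6) − 11 = 86.9 dB.
Σ 10^(Lᵢ/10) = 5.245e+08.
L_total = 10·log₁₀(5.245e+08) = 87.2 dB.

87.2 dB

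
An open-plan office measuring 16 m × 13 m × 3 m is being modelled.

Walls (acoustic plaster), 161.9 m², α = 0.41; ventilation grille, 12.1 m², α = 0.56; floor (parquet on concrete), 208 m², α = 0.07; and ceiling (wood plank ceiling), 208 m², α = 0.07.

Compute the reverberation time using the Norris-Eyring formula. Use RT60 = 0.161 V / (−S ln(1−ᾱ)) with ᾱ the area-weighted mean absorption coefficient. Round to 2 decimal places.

0.89 s

S = Σ Sᵢ = 590.0 m².
Σ(Sᵢαᵢ) = 161.9×0.41 + 12.1×0.56 + 208×0.07 + 208×0.07 = 102.275.
Mean coefficient ᾱ = A/S = 0.1733.
−S·ln(1−ᾱ) = −590.0 × ln(1 − 0.1733) = 112.285.
V = 16 × 13 × 3 = 624 m³.
RT60 = 0.161 × 624 / 112.285 = 0.89 s.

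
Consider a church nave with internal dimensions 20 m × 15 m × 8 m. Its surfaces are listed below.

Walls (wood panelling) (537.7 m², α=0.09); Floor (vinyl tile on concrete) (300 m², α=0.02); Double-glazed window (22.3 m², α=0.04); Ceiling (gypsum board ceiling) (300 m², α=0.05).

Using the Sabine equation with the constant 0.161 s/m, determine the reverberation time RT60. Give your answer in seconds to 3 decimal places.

Summing Sᵢαᵢ: 48.393 + 6.000 + 0.892 + 15.000 → A = 70.285 sabins.
Volume V = 20 × 15 × 8 = 2400 m³.
Sabine: RT60 = 0.161 × 2400 / 70.285 = 5.498 s.

5.498 seconds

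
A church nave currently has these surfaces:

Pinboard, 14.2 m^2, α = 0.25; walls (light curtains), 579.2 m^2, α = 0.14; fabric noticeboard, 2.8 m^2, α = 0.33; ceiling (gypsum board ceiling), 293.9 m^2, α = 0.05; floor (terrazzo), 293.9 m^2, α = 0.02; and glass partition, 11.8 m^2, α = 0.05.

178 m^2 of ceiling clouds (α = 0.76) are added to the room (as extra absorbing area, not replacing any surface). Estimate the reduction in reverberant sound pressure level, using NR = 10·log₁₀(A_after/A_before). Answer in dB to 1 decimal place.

3.6 dB

Summing Sᵢαᵢ: 3.550 + 81.088 + 0.924 + 14.695 + 5.878 + 0.590 → A_before = 106.725 sabins.
Added absorption = 178 × 0.76 = 135.280 sabins.
A_after = 106.725 + 135.280 = 242.005 sabins.
NR = 10·log₁₀(242.005/106.725) = 3.6 dB.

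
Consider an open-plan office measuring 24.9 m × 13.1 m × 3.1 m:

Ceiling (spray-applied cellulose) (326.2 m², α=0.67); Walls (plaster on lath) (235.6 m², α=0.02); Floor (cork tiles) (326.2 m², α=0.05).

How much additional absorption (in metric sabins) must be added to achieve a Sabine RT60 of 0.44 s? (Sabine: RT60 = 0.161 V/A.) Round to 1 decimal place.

Summing Sᵢαᵢ: 218.554 + 4.712 + 16.310 → A₁ = 239.576 sabins.
Target A₂ = 0.161·1011.189/0.44 = 370.003 sabins (V = 1011.189 m³).
Shortfall: 370.003 − 239.576 = 130.4 sabins.

130.4 sabins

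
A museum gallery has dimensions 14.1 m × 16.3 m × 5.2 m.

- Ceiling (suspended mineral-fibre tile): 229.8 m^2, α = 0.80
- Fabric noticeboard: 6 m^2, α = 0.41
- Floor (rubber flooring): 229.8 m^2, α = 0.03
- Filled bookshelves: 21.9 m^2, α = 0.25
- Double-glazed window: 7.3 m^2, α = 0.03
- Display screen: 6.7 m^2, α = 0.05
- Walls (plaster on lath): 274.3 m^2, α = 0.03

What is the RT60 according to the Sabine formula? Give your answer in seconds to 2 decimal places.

A = Σ Sᵢαᵢ = 229.8×0.80 + 6×0.41 + 229.8×0.03 + 21.9×0.25 + 7.3×0.03 + 6.7×0.05 + 274.3×0.03 = 207.452 sabins.
Volume V = 14.1 × 16.3 × 5.2 = 1195.116 m³.
Sabine: RT60 = 0.161 × 1195.116 / 207.452 = 0.93 s.

0.93 seconds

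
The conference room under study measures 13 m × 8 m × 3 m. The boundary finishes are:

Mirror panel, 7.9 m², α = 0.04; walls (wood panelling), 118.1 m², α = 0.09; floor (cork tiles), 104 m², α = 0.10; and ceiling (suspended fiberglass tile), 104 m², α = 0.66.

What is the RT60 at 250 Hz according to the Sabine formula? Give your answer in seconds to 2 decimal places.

0.56 s

Total absorption A = 7.9*0.04 + 118.1*0.09 + 104*0.10 + 104*0.66
  = 0.316 + 10.629 + 10.400 + 68.640 = 89.985 m² sabins.
Volume V = 13 × 8 × 3 = 312 m³.
T = 0.161 V/A = 0.161·312/89.985 = 0.56 s.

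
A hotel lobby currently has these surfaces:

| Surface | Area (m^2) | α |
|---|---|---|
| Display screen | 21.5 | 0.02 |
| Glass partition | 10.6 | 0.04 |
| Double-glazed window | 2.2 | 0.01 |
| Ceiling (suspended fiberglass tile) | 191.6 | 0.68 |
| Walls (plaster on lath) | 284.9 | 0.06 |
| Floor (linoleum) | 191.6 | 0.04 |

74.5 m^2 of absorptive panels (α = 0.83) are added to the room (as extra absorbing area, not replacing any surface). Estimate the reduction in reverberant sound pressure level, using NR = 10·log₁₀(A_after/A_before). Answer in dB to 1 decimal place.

1.5 dB

Summing Sᵢαᵢ: 0.430 + 0.424 + 0.022 + 130.288 + 17.094 + 7.664 → A_before = 155.922 sabins.
Added absorption = 74.5 × 0.83 = 61.835 sabins.
New total A_after = 217.757 sabins.
Reduction = 10 log₁₀(A_after/A_before) = 10 log₁₀(1.3966) = 1.5 dB.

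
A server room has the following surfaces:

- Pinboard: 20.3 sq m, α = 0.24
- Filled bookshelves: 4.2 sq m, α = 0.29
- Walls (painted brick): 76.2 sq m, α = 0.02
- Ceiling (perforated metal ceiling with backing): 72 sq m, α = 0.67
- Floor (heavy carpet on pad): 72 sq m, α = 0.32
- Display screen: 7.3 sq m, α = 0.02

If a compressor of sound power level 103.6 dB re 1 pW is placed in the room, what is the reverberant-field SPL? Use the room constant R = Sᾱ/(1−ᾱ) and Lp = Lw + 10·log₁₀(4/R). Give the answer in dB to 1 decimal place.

89.0 dB

A = 79.040 sabins; S = 252.0 sq m.
ᾱ = 0.3137, so room constant R = A/(1−ᾱ) = 115.168 sq m.
Lp = 103.6 + 10·log₁₀(4/115.168) = 103.6 + (-14.59) = 89.0 dB.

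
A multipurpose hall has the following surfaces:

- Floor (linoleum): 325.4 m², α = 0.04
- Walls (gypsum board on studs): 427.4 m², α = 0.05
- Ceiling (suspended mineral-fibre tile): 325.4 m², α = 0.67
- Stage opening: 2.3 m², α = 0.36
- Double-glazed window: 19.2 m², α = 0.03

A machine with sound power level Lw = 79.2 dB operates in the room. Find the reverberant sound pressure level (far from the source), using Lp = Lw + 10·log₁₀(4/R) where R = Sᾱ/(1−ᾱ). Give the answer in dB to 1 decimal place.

60.0 dB

A = 253.808 sabins; S = 1099.7 m².
ᾱ = 253.808/1099.7 = 0.2308; R = Sᾱ/(1−ᾱ) = 253.808/(1−0.2308) = 329.964 m².
Lp = 79.2 + 10·log₁₀(4/329.964) = 79.2 + (-19.16) = 60.0 dB.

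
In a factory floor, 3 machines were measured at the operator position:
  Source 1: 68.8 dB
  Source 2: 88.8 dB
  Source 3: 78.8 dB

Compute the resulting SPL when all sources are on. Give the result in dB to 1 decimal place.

Converting to relative power and adding: 10^(68.8/10) + 10^(88.8/10) + 10^(78.8/10) = 8.42e+08.
Back to dB: 10·log₁₀ Σ = 89.3 dB.

89.3 dB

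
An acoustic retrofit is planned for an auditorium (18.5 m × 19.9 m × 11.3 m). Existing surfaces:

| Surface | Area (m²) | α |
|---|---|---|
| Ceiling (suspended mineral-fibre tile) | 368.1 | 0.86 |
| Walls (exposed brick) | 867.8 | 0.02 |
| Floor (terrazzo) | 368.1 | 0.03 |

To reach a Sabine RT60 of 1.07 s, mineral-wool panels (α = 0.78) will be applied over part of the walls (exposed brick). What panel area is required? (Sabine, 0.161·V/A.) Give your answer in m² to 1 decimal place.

Equivalent absorption area: A₁ = 368.1×0.86 + 867.8×0.02 + 368.1×0.03 = 344.965 m².
Required A₂ = 0.161·4160.095/1.07 = 625.958 sabins.
Absorption to add: 625.958 − 344.965 = 280.993 sabins.
Each m² of panel replacing the walls (exposed brick) adds (0.78 − 0.02) = 0.76 sabins.
Area = ΔA/Δα = 280.993/0.76 = 369.7 m².

369.7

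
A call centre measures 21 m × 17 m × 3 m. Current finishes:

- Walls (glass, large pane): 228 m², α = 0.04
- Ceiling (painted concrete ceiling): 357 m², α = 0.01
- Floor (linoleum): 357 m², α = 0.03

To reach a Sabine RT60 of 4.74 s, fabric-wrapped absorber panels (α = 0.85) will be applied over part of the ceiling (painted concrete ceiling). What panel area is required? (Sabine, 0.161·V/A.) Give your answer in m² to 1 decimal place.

15.4

Summing Sᵢαᵢ: 9.120 + 3.570 + 10.710 → A₁ = 23.400 sabins.
Required A₂ = 0.161·1071/4.74 = 36.378 sabins.
Absorption to add: 36.378 − 23.400 = 12.978 sabins.
Each m² of panel replacing the ceiling (painted concrete ceiling) adds (0.85 − 0.01) = 0.84 sabins.
Panel area = 12.978 / 0.84 = 15.4 m².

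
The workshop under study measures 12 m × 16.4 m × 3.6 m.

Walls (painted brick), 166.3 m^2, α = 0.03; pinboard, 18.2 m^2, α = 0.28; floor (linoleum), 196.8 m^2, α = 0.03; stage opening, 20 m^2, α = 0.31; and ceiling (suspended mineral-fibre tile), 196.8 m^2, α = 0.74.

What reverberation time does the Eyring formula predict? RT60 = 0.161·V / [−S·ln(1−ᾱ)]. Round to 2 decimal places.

S = Σ Sᵢ = 598.1 m^2.
Σ(Sᵢαᵢ) = 166.3·0.03 + 18.2·0.28 + 196.8·0.03 + 20·0.31 + 196.8·0.74 = 167.821.
ᾱ = 167.821 / 598.1 = 0.2806.
−S·ln(1−ᾱ) = −598.1 × ln(1 − 0.2806) = 196.977.
V = 12 × 16.4 × 3.6 = 708.48 m³.
T = 0.161·V/[−S·ln(1−ᾱ)] = 0.161·708.48/196.977 = 0.58 s.

0.58 s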